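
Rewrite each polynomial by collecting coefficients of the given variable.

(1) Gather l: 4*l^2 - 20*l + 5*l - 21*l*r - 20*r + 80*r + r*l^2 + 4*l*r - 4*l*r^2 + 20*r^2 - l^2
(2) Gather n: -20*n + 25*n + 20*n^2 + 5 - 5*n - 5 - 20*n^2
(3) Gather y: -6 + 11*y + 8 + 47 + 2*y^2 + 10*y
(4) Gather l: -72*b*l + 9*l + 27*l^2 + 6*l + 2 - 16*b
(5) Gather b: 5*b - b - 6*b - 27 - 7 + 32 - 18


(1) = l^2*(r + 3) + l*(-4*r^2 - 17*r - 15) + 20*r^2 + 60*r
(2) = 0
(3) = 2*y^2 + 21*y + 49
(4) = -16*b + 27*l^2 + l*(15 - 72*b) + 2
(5) = -2*b - 20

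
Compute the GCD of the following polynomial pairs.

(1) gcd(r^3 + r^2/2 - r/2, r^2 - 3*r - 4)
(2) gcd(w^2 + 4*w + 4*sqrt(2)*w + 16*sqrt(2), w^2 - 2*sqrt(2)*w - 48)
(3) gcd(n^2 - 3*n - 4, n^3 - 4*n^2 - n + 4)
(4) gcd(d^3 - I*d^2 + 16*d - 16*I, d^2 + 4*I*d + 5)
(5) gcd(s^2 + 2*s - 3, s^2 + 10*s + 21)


(1) = gcd(r*(r - 1/2)*(r + 1), (r - 4)*(r + 1)) = r + 1
(2) = w + 4*sqrt(2)
(3) = gcd((n - 4)*(n + 1), (n - 4)*(n - 1)*(n + 1)) = n^2 - 3*n - 4
(4) = d - I
(5) = gcd((s - 1)*(s + 3), (s + 3)*(s + 7)) = s + 3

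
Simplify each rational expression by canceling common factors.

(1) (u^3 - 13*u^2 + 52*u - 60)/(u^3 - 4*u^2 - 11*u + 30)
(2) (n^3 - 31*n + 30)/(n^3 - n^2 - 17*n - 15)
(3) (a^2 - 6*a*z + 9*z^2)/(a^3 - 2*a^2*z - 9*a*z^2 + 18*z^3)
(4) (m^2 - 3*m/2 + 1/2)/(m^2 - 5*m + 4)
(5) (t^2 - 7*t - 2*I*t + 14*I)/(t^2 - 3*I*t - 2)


(1) = (u - 6)/(u + 3)
(2) = (n^2 + 5*n - 6)/(n^2 + 4*n + 3)
(3) = (-a + 3*z)/(-a^2 - a*z + 6*z^2)
(4) = (2*m - 1)/(2*m - 8)
(5) = (t - 7)/(t - I)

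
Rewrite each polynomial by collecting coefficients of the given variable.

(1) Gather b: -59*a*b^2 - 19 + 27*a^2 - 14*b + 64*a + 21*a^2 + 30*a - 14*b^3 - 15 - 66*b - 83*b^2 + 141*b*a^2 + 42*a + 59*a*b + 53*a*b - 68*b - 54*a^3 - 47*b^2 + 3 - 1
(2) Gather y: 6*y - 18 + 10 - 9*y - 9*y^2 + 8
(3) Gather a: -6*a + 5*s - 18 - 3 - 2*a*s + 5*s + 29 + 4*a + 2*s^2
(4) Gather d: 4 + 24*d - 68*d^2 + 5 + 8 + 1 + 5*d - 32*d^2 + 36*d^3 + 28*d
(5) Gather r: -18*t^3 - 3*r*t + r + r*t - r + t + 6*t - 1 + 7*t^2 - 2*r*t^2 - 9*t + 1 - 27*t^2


(1) = -54*a^3 + 48*a^2 + 136*a - 14*b^3 + b^2*(-59*a - 130) + b*(141*a^2 + 112*a - 148) - 32
(2) = -9*y^2 - 3*y
(3) = a*(-2*s - 2) + 2*s^2 + 10*s + 8
(4) = 36*d^3 - 100*d^2 + 57*d + 18
(5) = r*(-2*t^2 - 2*t) - 18*t^3 - 20*t^2 - 2*t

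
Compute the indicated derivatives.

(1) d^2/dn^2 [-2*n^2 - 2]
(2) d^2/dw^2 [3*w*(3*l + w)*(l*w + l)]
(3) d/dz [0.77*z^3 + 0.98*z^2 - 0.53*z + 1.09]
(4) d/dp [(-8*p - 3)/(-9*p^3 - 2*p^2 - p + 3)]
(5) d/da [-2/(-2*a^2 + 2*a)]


(1) = -4
(2) = 6*l*(3*l + 3*w + 1)
(3) = 2.31*z^2 + 1.96*z - 0.53
(4) = (72*p^3 + 16*p^2 + 8*p - (8*p + 3)*(27*p^2 + 4*p + 1) - 24)/(9*p^3 + 2*p^2 + p - 3)^2
(5) = (1 - 2*a)/(a^2*(a - 1)^2)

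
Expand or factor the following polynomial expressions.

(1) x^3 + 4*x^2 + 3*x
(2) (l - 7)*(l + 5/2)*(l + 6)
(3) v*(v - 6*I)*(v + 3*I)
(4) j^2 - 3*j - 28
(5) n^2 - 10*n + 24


(1) = x*(x + 1)*(x + 3)
(2) = l^3 + 3*l^2/2 - 89*l/2 - 105
(3) = v^3 - 3*I*v^2 + 18*v
(4) = (j - 7)*(j + 4)
(5) = (n - 6)*(n - 4)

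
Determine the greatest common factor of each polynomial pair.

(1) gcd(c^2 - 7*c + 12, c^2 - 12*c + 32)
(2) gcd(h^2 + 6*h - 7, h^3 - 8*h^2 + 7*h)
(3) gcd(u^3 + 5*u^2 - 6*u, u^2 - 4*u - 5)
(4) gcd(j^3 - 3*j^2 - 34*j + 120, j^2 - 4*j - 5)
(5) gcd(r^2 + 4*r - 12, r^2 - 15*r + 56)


(1) = c - 4
(2) = gcd((h - 1)*(h + 7), h*(h - 7)*(h - 1)) = h - 1
(3) = gcd(u*(u - 1)*(u + 6), (u - 5)*(u + 1)) = 1
(4) = gcd((j - 5)*(j - 4)*(j + 6), (j - 5)*(j + 1)) = j - 5
(5) = 1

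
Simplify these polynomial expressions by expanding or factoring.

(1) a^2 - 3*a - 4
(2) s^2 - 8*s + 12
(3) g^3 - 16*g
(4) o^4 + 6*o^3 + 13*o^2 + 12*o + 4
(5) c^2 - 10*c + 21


(1) = (a - 4)*(a + 1)
(2) = (s - 6)*(s - 2)
(3) = g*(g - 4)*(g + 4)
(4) = (o + 1)^2*(o + 2)^2
(5) = (c - 7)*(c - 3)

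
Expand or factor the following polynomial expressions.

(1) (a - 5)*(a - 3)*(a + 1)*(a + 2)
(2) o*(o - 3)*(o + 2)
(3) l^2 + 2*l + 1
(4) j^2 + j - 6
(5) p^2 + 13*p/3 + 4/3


(1) = a^4 - 5*a^3 - 7*a^2 + 29*a + 30
(2) = o^3 - o^2 - 6*o
(3) = (l + 1)^2
(4) = (j - 2)*(j + 3)
(5) = (p + 1/3)*(p + 4)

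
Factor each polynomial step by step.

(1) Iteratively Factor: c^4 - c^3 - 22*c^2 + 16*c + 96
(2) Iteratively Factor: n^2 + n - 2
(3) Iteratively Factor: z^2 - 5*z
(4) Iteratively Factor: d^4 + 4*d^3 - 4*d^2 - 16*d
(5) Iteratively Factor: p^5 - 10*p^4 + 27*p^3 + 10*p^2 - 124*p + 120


(1) = (c - 4)*(c^3 + 3*c^2 - 10*c - 24) = (c - 4)*(c + 2)*(c^2 + c - 12) = (c - 4)*(c + 2)*(c + 4)*(c - 3)
(2) = (n - 1)*(n + 2)
(3) = (z - 5)*(z)
(4) = (d)*(d^3 + 4*d^2 - 4*d - 16) = d*(d + 2)*(d^2 + 2*d - 8) = d*(d + 2)*(d + 4)*(d - 2)
(5) = (p - 2)*(p^4 - 8*p^3 + 11*p^2 + 32*p - 60) = (p - 2)^2*(p^3 - 6*p^2 - p + 30) = (p - 3)*(p - 2)^2*(p^2 - 3*p - 10) = (p - 3)*(p - 2)^2*(p + 2)*(p - 5)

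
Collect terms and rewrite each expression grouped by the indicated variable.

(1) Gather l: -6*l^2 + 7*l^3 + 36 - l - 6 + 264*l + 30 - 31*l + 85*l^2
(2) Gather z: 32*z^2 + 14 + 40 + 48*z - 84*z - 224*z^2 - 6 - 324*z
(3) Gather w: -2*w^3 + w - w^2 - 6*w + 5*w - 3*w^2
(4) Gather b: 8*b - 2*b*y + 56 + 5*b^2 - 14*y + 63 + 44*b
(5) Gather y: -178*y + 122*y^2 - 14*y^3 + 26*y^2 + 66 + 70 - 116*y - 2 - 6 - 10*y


(1) = 7*l^3 + 79*l^2 + 232*l + 60
(2) = -192*z^2 - 360*z + 48
(3) = -2*w^3 - 4*w^2
(4) = 5*b^2 + b*(52 - 2*y) - 14*y + 119
(5) = -14*y^3 + 148*y^2 - 304*y + 128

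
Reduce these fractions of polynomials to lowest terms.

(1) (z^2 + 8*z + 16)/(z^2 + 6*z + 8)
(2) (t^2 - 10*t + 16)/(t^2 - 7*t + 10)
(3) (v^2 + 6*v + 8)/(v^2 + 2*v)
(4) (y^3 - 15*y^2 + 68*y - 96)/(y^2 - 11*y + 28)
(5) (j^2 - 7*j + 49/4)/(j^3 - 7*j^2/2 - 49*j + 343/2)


(1) = (z + 4)/(z + 2)
(2) = (t - 8)/(t - 5)
(3) = (v + 4)/v
(4) = (y^2 - 11*y + 24)/(y - 7)
(5) = (2*j - 7)/(2*j^2 - 98)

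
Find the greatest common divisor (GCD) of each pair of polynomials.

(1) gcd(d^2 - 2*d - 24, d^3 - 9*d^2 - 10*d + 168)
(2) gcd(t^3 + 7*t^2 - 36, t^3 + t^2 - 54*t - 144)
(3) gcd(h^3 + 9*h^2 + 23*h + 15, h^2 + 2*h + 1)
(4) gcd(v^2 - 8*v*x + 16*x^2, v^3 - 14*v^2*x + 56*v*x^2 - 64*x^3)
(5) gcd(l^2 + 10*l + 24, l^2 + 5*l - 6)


(1) = d^2 - 2*d - 24
(2) = gcd((t - 2)*(t + 3)*(t + 6), (t - 8)*(t + 3)*(t + 6)) = t^2 + 9*t + 18
(3) = gcd((h + 1)*(h + 3)*(h + 5), (h + 1)^2) = h + 1
(4) = gcd((v - 4*x)^2, (v - 8*x)*(v - 4*x)*(v - 2*x)) = -v + 4*x
(5) = gcd((l + 4)*(l + 6), (l - 1)*(l + 6)) = l + 6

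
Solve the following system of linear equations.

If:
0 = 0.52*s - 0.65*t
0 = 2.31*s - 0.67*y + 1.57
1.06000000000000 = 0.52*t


Then:
s = 2.55
t = 2.04
y = 11.13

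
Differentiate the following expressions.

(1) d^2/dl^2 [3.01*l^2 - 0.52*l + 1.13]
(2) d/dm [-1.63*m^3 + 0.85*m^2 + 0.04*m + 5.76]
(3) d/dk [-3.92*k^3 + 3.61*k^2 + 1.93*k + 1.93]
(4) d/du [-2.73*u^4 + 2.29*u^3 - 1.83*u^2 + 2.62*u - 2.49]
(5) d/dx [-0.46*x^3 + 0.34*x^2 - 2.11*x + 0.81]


(1) = 6.02000000000000
(2) = -4.89*m^2 + 1.7*m + 0.04
(3) = -11.76*k^2 + 7.22*k + 1.93
(4) = -10.92*u^3 + 6.87*u^2 - 3.66*u + 2.62
(5) = -1.38*x^2 + 0.68*x - 2.11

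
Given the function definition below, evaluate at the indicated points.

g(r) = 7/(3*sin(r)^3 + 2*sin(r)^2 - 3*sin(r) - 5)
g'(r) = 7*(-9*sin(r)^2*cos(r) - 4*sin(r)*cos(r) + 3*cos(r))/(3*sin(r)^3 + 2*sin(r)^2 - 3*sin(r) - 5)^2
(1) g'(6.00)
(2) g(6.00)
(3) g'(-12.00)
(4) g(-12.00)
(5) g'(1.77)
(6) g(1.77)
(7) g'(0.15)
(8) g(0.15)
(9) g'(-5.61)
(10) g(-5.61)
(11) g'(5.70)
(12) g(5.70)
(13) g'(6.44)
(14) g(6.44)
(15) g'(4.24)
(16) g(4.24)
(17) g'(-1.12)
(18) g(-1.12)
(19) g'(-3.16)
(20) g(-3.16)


(1) = 1.38
(2) = -1.72
(3) = -0.33
(4) = -1.26
(5) = 1.30
(6) = -2.19
(7) = 0.52
(8) = -1.30
(9) = -0.57
(10) = -1.30
(11) = 1.37
(12) = -2.16
(13) = 0.51
(14) = -1.29
(15) = 0.22
(16) = -2.45
(17) = -0.26
(18) = -2.44
(19) = -0.80
(20) = -1.38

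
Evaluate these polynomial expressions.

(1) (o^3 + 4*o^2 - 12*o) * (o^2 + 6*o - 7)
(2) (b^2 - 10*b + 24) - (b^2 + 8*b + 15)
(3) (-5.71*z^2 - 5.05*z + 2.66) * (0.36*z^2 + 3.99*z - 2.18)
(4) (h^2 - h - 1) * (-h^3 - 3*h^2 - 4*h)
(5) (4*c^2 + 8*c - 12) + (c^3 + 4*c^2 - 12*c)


(1) = o^5 + 10*o^4 + 5*o^3 - 100*o^2 + 84*o
(2) = 9 - 18*b
(3) = -2.0556*z^4 - 24.6009*z^3 - 6.7441*z^2 + 21.6224*z - 5.7988
(4) = -h^5 - 2*h^4 + 7*h^2 + 4*h
(5) = c^3 + 8*c^2 - 4*c - 12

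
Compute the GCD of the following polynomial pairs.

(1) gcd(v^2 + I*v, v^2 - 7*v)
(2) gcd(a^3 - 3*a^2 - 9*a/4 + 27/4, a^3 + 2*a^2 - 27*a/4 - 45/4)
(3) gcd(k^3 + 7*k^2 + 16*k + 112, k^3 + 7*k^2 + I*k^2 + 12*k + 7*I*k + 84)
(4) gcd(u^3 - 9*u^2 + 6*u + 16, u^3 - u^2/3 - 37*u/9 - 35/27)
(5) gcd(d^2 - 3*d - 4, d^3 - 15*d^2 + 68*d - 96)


(1) = gcd(v*(v + I), v*(v - 7)) = v
(2) = gcd((a - 3)*(a - 3/2)*(a + 3/2), (a - 5/2)*(a + 3/2)*(a + 3)) = a + 3/2
(3) = gcd((k + 7)*(k - 4*I)*(k + 4*I), (k + 7)*(k - 3*I)*(k + 4*I)) = k^2 + k*(7 + 4*I) + 28*I
(4) = 1
(5) = gcd((d - 4)*(d + 1), (d - 8)*(d - 4)*(d - 3)) = d - 4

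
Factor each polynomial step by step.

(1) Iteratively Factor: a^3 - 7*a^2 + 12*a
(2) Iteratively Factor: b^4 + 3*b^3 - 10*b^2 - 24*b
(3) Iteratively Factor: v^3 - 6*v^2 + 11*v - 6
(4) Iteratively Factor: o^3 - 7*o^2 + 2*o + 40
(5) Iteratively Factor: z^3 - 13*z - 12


(1) = (a - 4)*(a^2 - 3*a) = (a - 4)*(a - 3)*(a)
(2) = (b + 4)*(b^3 - b^2 - 6*b) = (b + 2)*(b + 4)*(b^2 - 3*b) = (b - 3)*(b + 2)*(b + 4)*(b)
(3) = (v - 3)*(v^2 - 3*v + 2) = (v - 3)*(v - 2)*(v - 1)
(4) = (o - 5)*(o^2 - 2*o - 8) = (o - 5)*(o - 4)*(o + 2)
(5) = (z - 4)*(z^2 + 4*z + 3) = (z - 4)*(z + 1)*(z + 3)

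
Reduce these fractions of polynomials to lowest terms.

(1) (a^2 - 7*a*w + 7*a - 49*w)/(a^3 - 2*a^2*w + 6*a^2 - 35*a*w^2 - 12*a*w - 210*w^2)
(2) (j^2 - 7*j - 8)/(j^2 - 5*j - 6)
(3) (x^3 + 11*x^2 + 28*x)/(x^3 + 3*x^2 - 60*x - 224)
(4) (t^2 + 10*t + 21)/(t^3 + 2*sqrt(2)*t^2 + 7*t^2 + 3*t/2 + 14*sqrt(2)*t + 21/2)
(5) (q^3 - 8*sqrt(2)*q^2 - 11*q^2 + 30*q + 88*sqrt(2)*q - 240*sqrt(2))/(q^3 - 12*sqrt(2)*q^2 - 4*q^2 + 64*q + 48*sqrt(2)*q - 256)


(1) = (a + 7)/(a^2 + 5*a*w + 6*a + 30*w)
(2) = (j - 8)/(j - 6)
(3) = x/(x - 8)
(4) = (2*t + 6)/(2*t^2 + 4*sqrt(2)*t + 3)
(5) = (q^2 - 11*q + 30)/(q^2 + q*(-4*sqrt(2) - 4) + 16*sqrt(2))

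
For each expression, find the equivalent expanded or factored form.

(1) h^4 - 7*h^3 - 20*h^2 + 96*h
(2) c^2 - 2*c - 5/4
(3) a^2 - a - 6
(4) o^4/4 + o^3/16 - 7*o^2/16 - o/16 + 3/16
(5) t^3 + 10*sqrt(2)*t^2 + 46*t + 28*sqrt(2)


(1) = h*(h - 8)*(h - 3)*(h + 4)
(2) = (c - 5/2)*(c + 1/2)
(3) = (a - 3)*(a + 2)
(4) = (o/4 + 1/4)*(o - 1)*(o - 3/4)*(o + 1)
(5) = (t + sqrt(2))*(t + 2*sqrt(2))*(t + 7*sqrt(2))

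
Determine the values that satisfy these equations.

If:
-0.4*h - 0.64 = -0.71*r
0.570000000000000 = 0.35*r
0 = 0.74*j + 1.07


Then:
h = 1.29
j = -1.45
r = 1.63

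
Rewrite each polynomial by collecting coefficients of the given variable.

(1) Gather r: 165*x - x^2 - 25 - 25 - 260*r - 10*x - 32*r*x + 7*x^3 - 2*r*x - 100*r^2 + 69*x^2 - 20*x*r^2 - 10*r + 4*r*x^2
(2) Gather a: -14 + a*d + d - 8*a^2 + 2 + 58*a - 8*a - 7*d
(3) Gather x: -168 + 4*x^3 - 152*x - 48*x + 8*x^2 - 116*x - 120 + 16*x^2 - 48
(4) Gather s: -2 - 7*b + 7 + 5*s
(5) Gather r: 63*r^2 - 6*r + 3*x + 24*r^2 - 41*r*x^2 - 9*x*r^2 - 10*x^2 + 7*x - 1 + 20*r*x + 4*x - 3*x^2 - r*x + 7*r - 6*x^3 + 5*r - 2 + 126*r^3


(1) = r^2*(-20*x - 100) + r*(4*x^2 - 34*x - 270) + 7*x^3 + 68*x^2 + 155*x - 50
(2) = -8*a^2 + a*(d + 50) - 6*d - 12
(3) = 4*x^3 + 24*x^2 - 316*x - 336
(4) = -7*b + 5*s + 5
(5) = 126*r^3 + r^2*(87 - 9*x) + r*(-41*x^2 + 19*x + 6) - 6*x^3 - 13*x^2 + 14*x - 3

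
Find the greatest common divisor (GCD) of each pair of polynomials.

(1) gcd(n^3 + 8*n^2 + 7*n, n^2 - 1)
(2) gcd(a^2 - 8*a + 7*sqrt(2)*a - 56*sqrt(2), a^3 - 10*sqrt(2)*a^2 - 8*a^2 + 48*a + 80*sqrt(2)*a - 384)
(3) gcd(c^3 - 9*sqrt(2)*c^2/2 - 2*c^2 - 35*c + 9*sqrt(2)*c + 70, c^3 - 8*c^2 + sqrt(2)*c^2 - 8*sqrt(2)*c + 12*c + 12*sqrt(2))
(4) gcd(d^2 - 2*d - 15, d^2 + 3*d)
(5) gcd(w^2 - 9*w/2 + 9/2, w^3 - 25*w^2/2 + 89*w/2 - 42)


(1) = n + 1
(2) = a - 8
(3) = c - 2
(4) = d + 3
(5) = gcd((w - 3)*(w - 3/2), (w - 7)*(w - 4)*(w - 3/2)) = w - 3/2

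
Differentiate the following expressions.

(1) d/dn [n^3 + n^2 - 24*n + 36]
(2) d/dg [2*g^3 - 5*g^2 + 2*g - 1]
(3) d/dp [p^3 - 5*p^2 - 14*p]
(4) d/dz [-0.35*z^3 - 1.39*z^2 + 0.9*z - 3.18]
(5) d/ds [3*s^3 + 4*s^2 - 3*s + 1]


(1) = 3*n^2 + 2*n - 24
(2) = 6*g^2 - 10*g + 2
(3) = 3*p^2 - 10*p - 14
(4) = -1.05*z^2 - 2.78*z + 0.9
(5) = 9*s^2 + 8*s - 3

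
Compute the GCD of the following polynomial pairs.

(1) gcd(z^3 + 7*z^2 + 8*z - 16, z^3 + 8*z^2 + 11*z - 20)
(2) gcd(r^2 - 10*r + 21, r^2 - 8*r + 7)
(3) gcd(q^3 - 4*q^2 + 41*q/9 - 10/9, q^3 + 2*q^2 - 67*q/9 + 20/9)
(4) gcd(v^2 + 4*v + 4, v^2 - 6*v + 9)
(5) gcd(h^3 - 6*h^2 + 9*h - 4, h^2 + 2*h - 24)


(1) = z^2 + 3*z - 4
(2) = gcd((r - 7)*(r - 3), (r - 7)*(r - 1)) = r - 7
(3) = gcd((q - 2)*(q - 5/3)*(q - 1/3), (q - 5/3)*(q - 1/3)*(q + 4)) = q^2 - 2*q + 5/9
(4) = 1
(5) = h - 4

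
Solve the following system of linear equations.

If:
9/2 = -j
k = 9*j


Then:
j = -9/2
k = -81/2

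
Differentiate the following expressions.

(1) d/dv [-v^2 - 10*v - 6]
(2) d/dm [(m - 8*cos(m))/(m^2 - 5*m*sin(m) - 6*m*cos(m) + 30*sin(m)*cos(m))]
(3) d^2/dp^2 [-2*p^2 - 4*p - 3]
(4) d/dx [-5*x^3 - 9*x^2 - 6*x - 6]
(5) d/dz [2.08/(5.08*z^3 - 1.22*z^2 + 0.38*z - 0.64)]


(1) = -2*v - 10
(2) = (2*m^2*sin(m) + 5*m^2*cos(m) - m^2 + 16*m*cos(m) - 30*m*cos(2*m) - 40*m - 5*sin(2*m) + 180*cos(m) - 24*cos(2*m) + 60*cos(3*m) - 24)/((m - 5*sin(m))^2*(m - 6*cos(m))^2)
(3) = -4
(4) = -15*x^2 - 18*x - 6
(5) = (-31.6992*z^2 + 5.0752*z - 0.7904)/(5.08*z^3 - 1.22*z^2 + 0.38*z - 0.64)^2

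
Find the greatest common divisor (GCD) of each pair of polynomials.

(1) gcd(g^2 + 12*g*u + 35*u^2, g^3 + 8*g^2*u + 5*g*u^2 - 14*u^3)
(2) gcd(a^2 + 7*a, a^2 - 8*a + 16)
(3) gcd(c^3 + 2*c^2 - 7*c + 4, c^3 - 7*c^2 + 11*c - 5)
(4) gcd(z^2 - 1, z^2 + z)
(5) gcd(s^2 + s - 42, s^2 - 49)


(1) = g + 7*u
(2) = 1
(3) = c^2 - 2*c + 1
(4) = gcd((z - 1)*(z + 1), z*(z + 1)) = z + 1
(5) = s + 7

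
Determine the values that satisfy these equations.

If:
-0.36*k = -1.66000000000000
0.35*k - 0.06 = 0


Then:
No Solution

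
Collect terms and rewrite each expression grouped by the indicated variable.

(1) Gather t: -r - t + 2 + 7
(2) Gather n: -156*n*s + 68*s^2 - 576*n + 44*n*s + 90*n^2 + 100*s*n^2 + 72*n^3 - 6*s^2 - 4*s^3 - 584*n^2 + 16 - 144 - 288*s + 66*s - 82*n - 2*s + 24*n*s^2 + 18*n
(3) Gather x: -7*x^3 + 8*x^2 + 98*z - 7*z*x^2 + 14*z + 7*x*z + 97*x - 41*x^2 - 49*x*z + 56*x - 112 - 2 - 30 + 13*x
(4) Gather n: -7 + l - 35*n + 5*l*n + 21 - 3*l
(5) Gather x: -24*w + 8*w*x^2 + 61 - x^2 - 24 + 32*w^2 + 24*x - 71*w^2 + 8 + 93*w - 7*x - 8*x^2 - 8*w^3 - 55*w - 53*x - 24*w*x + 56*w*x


(1) = -r - t + 9
(2) = 72*n^3 + n^2*(100*s - 494) + n*(24*s^2 - 112*s - 640) - 4*s^3 + 62*s^2 - 224*s - 128
(3) = -7*x^3 + x^2*(-7*z - 33) + x*(166 - 42*z) + 112*z - 144
(4) = -2*l + n*(5*l - 35) + 14
(5) = -8*w^3 - 39*w^2 + 14*w + x^2*(8*w - 9) + x*(32*w - 36) + 45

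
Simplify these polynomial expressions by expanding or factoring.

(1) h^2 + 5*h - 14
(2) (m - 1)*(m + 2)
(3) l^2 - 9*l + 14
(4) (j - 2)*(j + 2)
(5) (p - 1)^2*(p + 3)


(1) = (h - 2)*(h + 7)
(2) = m^2 + m - 2
(3) = (l - 7)*(l - 2)
(4) = j^2 - 4
(5) = p^3 + p^2 - 5*p + 3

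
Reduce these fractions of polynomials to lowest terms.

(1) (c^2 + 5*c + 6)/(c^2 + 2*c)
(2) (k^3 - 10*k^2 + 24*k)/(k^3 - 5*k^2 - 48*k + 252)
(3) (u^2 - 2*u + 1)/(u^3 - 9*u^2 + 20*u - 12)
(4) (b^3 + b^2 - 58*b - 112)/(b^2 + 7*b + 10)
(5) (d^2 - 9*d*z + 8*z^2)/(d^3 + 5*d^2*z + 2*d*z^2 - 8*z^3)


(1) = (c + 3)/c
(2) = (k^2 - 4*k)/(k^2 + k - 42)
(3) = (u - 1)/(u^2 - 8*u + 12)
(4) = (b^2 - b - 56)/(b + 5)
(5) = (d - 8*z)/(d^2 + 6*d*z + 8*z^2)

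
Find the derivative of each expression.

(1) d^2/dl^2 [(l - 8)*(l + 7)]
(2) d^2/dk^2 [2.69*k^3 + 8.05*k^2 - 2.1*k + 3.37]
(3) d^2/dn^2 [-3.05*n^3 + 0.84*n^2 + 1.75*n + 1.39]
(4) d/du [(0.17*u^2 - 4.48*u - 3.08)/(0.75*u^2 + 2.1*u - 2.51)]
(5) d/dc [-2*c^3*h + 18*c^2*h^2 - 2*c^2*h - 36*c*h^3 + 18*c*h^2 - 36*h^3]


(1) = 2
(2) = 16.14*k + 16.1
(3) = 1.68 - 18.3*n
(4) = (3.717*u^2 + 3.7666*u + 17.7128)/(0.5625*u^4 + 3.15*u^3 + 0.645*u^2 - 10.542*u + 6.3001)
(5) = 2*h*(-3*c^2 + 18*c*h - 2*c - 18*h^2 + 9*h)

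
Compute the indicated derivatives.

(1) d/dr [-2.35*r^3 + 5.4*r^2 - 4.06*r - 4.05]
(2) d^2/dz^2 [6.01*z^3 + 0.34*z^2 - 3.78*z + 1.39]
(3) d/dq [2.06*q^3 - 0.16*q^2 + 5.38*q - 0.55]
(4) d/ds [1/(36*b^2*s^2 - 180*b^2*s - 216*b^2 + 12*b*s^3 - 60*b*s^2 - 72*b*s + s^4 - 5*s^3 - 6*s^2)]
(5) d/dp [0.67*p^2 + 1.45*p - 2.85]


(1) = -7.05*r^2 + 10.8*r - 4.06
(2) = 36.06*z + 0.68
(3) = 6.18*q^2 - 0.32*q + 5.38
(4) = (-72*b^2*s + 180*b^2 - 36*b*s^2 + 120*b*s + 72*b - 4*s^3 + 15*s^2 + 12*s)/(-36*b^2*s^2 + 180*b^2*s + 216*b^2 - 12*b*s^3 + 60*b*s^2 + 72*b*s - s^4 + 5*s^3 + 6*s^2)^2
(5) = 1.34*p + 1.45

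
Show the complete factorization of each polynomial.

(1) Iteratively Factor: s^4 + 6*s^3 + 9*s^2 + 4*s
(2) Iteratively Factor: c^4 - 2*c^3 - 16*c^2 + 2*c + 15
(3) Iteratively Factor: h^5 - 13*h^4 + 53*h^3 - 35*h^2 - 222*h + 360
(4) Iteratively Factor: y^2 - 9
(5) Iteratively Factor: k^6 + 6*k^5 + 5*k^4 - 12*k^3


(1) = (s + 1)*(s^3 + 5*s^2 + 4*s) = (s + 1)*(s + 4)*(s^2 + s) = s*(s + 1)*(s + 4)*(s + 1)
(2) = (c + 3)*(c^3 - 5*c^2 - c + 5) = (c - 5)*(c + 3)*(c^2 - 1) = (c - 5)*(c - 1)*(c + 3)*(c + 1)
(3) = (h - 5)*(h^4 - 8*h^3 + 13*h^2 + 30*h - 72) = (h - 5)*(h - 4)*(h^3 - 4*h^2 - 3*h + 18) = (h - 5)*(h - 4)*(h + 2)*(h^2 - 6*h + 9) = (h - 5)*(h - 4)*(h - 3)*(h + 2)*(h - 3)
(4) = (y + 3)*(y - 3)
(5) = (k)*(k^5 + 6*k^4 + 5*k^3 - 12*k^2) = k*(k - 1)*(k^4 + 7*k^3 + 12*k^2) = k*(k - 1)*(k + 4)*(k^3 + 3*k^2) = k^2*(k - 1)*(k + 4)*(k^2 + 3*k) = k^3*(k - 1)*(k + 4)*(k + 3)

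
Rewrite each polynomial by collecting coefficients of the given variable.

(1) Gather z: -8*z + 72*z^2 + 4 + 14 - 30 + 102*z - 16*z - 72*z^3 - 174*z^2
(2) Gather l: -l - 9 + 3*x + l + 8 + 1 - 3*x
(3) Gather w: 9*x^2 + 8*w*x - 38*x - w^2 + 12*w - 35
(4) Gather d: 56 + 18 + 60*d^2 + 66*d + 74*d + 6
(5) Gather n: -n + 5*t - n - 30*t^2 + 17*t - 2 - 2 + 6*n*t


(1) = -72*z^3 - 102*z^2 + 78*z - 12
(2) = 0
(3) = -w^2 + w*(8*x + 12) + 9*x^2 - 38*x - 35
(4) = 60*d^2 + 140*d + 80
(5) = n*(6*t - 2) - 30*t^2 + 22*t - 4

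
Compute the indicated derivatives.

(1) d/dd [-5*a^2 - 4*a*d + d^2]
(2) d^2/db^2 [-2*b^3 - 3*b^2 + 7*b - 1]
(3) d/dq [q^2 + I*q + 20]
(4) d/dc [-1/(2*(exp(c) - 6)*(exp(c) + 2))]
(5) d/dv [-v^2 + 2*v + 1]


(1) = -4*a + 2*d
(2) = -12*b - 6
(3) = 2*q + I
(4) = (exp(c) - 2)*exp(c)/((exp(c) - 6)^2*(exp(c) + 2)^2)
(5) = 2 - 2*v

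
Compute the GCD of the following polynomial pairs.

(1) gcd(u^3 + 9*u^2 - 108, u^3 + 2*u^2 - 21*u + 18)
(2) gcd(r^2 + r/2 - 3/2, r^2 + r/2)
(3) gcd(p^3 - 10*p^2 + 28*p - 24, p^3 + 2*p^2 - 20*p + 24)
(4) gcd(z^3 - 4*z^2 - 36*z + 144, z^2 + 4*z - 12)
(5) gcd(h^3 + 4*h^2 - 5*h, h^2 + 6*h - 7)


(1) = gcd((u - 3)*(u + 6)^2, (u - 3)*(u - 1)*(u + 6)) = u^2 + 3*u - 18
(2) = gcd((r - 1)*(r + 3/2), r*(r + 1/2)) = 1
(3) = gcd((p - 6)*(p - 2)^2, (p - 2)^2*(p + 6)) = p^2 - 4*p + 4
(4) = z + 6
(5) = gcd(h*(h - 1)*(h + 5), (h - 1)*(h + 7)) = h - 1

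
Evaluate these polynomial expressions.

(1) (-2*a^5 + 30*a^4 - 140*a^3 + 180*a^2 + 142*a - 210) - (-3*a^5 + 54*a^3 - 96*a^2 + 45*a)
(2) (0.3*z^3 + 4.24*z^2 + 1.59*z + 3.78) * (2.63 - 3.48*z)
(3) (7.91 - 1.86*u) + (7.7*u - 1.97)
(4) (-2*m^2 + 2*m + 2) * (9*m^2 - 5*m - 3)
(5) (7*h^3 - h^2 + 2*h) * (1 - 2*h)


(1) = a^5 + 30*a^4 - 194*a^3 + 276*a^2 + 97*a - 210
(2) = -1.044*z^4 - 13.9662*z^3 + 5.618*z^2 - 8.9727*z + 9.9414
(3) = 5.84*u + 5.94
(4) = -18*m^4 + 28*m^3 + 14*m^2 - 16*m - 6
(5) = -14*h^4 + 9*h^3 - 5*h^2 + 2*h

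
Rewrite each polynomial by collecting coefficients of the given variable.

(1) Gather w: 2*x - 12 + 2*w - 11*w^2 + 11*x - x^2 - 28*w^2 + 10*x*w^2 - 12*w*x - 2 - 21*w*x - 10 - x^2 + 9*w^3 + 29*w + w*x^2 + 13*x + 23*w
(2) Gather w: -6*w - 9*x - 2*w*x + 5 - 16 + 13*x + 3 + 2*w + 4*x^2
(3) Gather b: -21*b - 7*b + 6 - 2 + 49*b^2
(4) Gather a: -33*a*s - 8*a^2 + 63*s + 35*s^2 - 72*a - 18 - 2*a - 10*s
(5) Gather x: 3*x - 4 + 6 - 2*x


(1) = 9*w^3 + w^2*(10*x - 39) + w*(x^2 - 33*x + 54) - 2*x^2 + 26*x - 24
(2) = w*(-2*x - 4) + 4*x^2 + 4*x - 8
(3) = 49*b^2 - 28*b + 4
(4) = -8*a^2 + a*(-33*s - 74) + 35*s^2 + 53*s - 18
(5) = x + 2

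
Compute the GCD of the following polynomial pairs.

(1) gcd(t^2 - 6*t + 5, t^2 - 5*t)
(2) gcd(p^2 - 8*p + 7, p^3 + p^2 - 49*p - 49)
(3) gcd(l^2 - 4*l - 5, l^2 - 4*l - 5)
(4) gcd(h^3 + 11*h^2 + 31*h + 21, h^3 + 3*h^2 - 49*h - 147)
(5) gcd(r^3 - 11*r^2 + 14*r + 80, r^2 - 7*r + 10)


(1) = t - 5
(2) = p - 7
(3) = l^2 - 4*l - 5
(4) = h^2 + 10*h + 21
(5) = r - 5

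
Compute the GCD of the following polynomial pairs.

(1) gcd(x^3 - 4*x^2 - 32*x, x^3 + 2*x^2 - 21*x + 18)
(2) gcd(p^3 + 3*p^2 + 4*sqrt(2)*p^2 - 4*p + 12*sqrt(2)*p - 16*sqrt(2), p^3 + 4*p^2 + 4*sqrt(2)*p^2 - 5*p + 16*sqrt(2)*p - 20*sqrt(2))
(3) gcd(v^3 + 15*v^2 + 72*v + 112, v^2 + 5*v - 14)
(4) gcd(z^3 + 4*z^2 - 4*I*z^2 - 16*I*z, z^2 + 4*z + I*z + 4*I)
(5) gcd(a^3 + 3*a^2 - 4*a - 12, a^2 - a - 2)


(1) = 1
(2) = p^2 + p*(-1 + 4*sqrt(2)) - 4*sqrt(2)
(3) = v + 7
(4) = z + 4
(5) = a - 2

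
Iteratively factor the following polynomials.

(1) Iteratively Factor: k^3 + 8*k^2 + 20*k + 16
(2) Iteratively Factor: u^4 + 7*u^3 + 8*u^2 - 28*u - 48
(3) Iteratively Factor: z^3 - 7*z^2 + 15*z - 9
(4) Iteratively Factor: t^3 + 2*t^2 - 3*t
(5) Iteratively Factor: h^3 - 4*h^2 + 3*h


(1) = (k + 2)*(k^2 + 6*k + 8) = (k + 2)*(k + 4)*(k + 2)
(2) = (u + 2)*(u^3 + 5*u^2 - 2*u - 24) = (u - 2)*(u + 2)*(u^2 + 7*u + 12) = (u - 2)*(u + 2)*(u + 3)*(u + 4)
(3) = (z - 1)*(z^2 - 6*z + 9) = (z - 3)*(z - 1)*(z - 3)
(4) = (t)*(t^2 + 2*t - 3) = t*(t - 1)*(t + 3)
(5) = (h - 3)*(h^2 - h) = h*(h - 3)*(h - 1)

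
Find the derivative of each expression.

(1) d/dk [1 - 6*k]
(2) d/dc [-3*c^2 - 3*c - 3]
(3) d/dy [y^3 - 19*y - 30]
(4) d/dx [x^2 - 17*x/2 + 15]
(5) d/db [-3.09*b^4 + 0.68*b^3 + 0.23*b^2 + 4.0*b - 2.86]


(1) = -6
(2) = -6*c - 3
(3) = 3*y^2 - 19
(4) = 2*x - 17/2
(5) = -12.36*b^3 + 2.04*b^2 + 0.46*b + 4.0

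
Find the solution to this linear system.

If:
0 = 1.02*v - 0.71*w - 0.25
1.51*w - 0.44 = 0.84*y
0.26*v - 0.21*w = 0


Then:
v = 1.77
w = 2.20
y = 3.42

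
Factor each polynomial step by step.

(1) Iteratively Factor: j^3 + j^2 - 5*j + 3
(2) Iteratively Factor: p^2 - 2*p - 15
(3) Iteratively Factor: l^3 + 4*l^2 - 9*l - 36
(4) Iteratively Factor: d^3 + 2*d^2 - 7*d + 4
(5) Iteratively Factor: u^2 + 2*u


(1) = (j + 3)*(j^2 - 2*j + 1) = (j - 1)*(j + 3)*(j - 1)
(2) = (p + 3)*(p - 5)
(3) = (l + 4)*(l^2 - 9) = (l - 3)*(l + 4)*(l + 3)
(4) = (d - 1)*(d^2 + 3*d - 4) = (d - 1)*(d + 4)*(d - 1)
(5) = (u + 2)*(u)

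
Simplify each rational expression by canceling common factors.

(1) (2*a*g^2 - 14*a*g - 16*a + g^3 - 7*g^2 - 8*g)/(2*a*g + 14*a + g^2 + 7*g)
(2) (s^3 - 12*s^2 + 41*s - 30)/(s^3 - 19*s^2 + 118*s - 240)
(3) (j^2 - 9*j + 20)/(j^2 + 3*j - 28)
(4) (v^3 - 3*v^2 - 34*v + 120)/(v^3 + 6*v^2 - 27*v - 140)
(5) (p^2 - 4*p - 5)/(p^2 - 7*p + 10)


(1) = (g^2 - 7*g - 8)/(g + 7)
(2) = (s - 1)/(s - 8)
(3) = (j - 5)/(j + 7)
(4) = (v^2 + 2*v - 24)/(v^2 + 11*v + 28)
(5) = (p + 1)/(p - 2)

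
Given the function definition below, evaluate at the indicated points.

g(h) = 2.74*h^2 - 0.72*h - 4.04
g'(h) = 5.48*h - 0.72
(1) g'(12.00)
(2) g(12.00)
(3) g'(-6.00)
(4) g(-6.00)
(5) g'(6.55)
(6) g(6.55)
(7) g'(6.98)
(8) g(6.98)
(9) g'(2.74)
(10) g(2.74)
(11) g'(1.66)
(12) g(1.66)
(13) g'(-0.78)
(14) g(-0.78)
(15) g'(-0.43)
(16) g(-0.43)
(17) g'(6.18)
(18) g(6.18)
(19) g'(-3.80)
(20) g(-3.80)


(1) = 65.04
(2) = 381.88
(3) = -33.60
(4) = 98.92
(5) = 35.17
(6) = 108.80
(7) = 37.53
(8) = 124.43
(9) = 14.30
(10) = 14.56
(11) = 8.38
(12) = 2.32
(13) = -4.99
(14) = -1.81
(15) = -3.08
(16) = -3.22
(17) = 33.15
(18) = 96.16
(19) = -21.54
(20) = 38.26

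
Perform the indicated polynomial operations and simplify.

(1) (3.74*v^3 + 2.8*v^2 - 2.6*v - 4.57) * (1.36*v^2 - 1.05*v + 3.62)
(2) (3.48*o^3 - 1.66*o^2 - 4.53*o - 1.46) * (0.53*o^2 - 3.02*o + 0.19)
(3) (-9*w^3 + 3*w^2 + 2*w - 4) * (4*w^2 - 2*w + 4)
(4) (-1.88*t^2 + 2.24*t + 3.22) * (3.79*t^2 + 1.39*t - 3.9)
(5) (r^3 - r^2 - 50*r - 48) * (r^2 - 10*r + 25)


(1) = 5.0864*v^5 - 0.119*v^4 + 7.0628*v^3 + 6.6508*v^2 - 4.6135*v - 16.5434
(2) = 1.8444*o^5 - 11.3894*o^4 + 3.2735*o^3 + 12.5914*o^2 + 3.5485*o - 0.2774
(3) = -36*w^5 + 30*w^4 - 34*w^3 - 8*w^2 + 16*w - 16
(4) = -7.1252*t^4 + 5.8764*t^3 + 22.6494*t^2 - 4.2602*t - 12.558
(5) = r^5 - 11*r^4 - 15*r^3 + 427*r^2 - 770*r - 1200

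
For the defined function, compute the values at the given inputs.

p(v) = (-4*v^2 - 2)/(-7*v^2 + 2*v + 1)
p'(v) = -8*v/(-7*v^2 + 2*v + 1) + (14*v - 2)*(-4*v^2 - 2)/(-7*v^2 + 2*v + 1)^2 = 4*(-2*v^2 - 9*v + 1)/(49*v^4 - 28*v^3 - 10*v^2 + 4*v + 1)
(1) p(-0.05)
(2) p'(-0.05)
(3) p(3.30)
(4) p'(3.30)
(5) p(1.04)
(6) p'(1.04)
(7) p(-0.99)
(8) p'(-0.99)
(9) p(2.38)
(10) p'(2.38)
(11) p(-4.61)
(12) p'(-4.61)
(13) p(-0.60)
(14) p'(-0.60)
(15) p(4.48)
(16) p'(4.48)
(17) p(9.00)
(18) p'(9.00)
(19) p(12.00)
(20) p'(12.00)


(1) = -2.28
(2) = 7.42
(3) = 0.66
(4) = -0.04
(5) = 1.41
(6) = -2.09
(7) = 0.76
(8) = 0.52
(9) = 0.73
(10) = -0.11
(11) = 0.55
(12) = -0.00
(13) = 1.26
(14) = 3.07
(15) = 0.63
(16) = -0.02
(17) = 0.59
(18) = -0.00
(19) = 0.59
(20) = -0.00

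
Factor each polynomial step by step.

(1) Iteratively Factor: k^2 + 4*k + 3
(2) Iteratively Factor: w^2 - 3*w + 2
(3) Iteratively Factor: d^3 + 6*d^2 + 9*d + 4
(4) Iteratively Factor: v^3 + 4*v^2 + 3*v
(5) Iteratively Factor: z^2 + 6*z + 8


(1) = (k + 3)*(k + 1)
(2) = (w - 2)*(w - 1)
(3) = (d + 1)*(d^2 + 5*d + 4) = (d + 1)*(d + 4)*(d + 1)
(4) = (v + 3)*(v^2 + v) = (v + 1)*(v + 3)*(v)
(5) = (z + 4)*(z + 2)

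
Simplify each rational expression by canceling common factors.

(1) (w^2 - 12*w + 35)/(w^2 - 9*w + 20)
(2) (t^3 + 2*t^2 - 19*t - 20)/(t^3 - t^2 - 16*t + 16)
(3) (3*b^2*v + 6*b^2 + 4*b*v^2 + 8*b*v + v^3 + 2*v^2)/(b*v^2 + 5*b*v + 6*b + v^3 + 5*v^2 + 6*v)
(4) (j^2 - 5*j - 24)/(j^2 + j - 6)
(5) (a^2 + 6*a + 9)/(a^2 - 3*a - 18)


(1) = (w - 7)/(w - 4)
(2) = (t^2 + 6*t + 5)/(t^2 + 3*t - 4)
(3) = (3*b + v)/(v + 3)
(4) = (j - 8)/(j - 2)
(5) = (a + 3)/(a - 6)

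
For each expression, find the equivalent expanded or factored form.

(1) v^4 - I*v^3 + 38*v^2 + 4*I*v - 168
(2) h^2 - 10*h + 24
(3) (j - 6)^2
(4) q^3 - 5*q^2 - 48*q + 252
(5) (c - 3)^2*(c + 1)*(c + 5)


(1) = (v - 2)*(v + 2)*(v - 7*I)*(v + 6*I)
(2) = (h - 6)*(h - 4)
(3) = j^2 - 12*j + 36
(4) = (q - 6)^2*(q + 7)
(5) = c^4 - 22*c^2 + 24*c + 45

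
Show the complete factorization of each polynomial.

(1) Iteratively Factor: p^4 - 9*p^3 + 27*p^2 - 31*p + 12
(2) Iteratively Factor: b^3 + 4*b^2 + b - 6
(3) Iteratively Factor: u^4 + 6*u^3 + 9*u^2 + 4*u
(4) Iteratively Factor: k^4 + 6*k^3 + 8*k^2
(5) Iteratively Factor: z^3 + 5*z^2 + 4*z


(1) = (p - 3)*(p^3 - 6*p^2 + 9*p - 4) = (p - 3)*(p - 1)*(p^2 - 5*p + 4) = (p - 4)*(p - 3)*(p - 1)*(p - 1)
(2) = (b + 3)*(b^2 + b - 2) = (b - 1)*(b + 3)*(b + 2)
(3) = (u + 1)*(u^3 + 5*u^2 + 4*u) = u*(u + 1)*(u^2 + 5*u + 4) = u*(u + 1)*(u + 4)*(u + 1)
(4) = (k + 4)*(k^3 + 2*k^2) = k*(k + 4)*(k^2 + 2*k) = k^2*(k + 4)*(k + 2)
(5) = (z)*(z^2 + 5*z + 4) = z*(z + 4)*(z + 1)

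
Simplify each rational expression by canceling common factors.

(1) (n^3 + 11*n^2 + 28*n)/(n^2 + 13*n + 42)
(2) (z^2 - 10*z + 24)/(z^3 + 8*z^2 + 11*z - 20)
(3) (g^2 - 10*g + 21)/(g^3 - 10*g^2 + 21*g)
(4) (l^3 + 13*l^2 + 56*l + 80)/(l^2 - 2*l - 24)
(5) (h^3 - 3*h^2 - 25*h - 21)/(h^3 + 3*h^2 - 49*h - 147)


(1) = (n^2 + 4*n)/(n + 6)
(2) = (z^2 - 10*z + 24)/(z^3 + 8*z^2 + 11*z - 20)
(3) = 1/g
(4) = (l^2 + 9*l + 20)/(l - 6)
(5) = (h + 1)/(h + 7)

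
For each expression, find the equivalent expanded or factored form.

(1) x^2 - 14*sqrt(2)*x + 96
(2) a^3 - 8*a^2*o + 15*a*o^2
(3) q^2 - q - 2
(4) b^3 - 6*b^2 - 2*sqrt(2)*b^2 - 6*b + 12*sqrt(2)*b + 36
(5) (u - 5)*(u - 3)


(1) = (x - 8*sqrt(2))*(x - 6*sqrt(2))
(2) = a*(a - 5*o)*(a - 3*o)
(3) = (q - 2)*(q + 1)
(4) = (b - 6)*(b - 3*sqrt(2))*(b + sqrt(2))
(5) = u^2 - 8*u + 15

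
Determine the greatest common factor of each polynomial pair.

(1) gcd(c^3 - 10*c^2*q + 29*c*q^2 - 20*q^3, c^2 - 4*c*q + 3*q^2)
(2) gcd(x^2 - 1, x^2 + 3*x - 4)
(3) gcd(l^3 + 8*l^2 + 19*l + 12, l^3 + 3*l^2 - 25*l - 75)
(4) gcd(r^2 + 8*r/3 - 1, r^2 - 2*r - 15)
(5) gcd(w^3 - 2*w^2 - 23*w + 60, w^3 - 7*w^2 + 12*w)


(1) = gcd((c - 5*q)*(c - 4*q)*(c - q), (c - 3*q)*(c - q)) = -c + q
(2) = x - 1
(3) = l + 3
(4) = gcd((r - 1/3)*(r + 3), (r - 5)*(r + 3)) = r + 3
(5) = gcd((w - 4)*(w - 3)*(w + 5), w*(w - 4)*(w - 3)) = w^2 - 7*w + 12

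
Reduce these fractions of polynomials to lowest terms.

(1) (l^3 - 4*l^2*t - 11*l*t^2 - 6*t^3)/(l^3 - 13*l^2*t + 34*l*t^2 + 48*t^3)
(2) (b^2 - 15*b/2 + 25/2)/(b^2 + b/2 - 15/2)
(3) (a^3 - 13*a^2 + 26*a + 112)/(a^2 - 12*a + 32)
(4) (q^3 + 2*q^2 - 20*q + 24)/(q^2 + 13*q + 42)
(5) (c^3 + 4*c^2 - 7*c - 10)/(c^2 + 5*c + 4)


(1) = (-l - t)/(-l + 8*t)
(2) = (b - 5)/(b + 3)
(3) = (a^2 - 5*a - 14)/(a - 4)
(4) = (q^2 - 4*q + 4)/(q + 7)
(5) = (c^2 + 3*c - 10)/(c + 4)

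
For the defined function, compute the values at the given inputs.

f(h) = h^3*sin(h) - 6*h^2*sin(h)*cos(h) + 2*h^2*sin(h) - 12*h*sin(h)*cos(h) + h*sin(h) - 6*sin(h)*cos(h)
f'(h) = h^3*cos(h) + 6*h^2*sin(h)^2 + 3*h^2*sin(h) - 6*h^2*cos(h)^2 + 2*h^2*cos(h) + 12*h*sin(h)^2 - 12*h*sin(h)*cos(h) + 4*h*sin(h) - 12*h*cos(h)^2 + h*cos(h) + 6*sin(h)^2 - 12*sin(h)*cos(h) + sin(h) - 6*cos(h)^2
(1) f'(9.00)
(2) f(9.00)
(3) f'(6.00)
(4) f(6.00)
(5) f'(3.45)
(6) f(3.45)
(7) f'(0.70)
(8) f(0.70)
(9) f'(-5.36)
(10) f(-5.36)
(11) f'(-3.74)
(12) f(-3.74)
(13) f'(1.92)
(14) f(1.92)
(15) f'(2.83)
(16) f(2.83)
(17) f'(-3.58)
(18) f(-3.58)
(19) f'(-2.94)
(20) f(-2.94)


(1) = -1055.75
(2) = 596.20
(3) = 19.57
(4) = -3.27
(5) = -192.79
(6) = -55.10
(7) = -8.06
(8) = -7.24
(9) = 47.18
(10) = -136.14
(11) = 7.21
(12) = 5.15
(13) = 63.39
(14) = 31.83
(15) = -86.43
(16) = 38.41
(17) = -5.20
(18) = 5.23
(19) = -8.40
(20) = -2.21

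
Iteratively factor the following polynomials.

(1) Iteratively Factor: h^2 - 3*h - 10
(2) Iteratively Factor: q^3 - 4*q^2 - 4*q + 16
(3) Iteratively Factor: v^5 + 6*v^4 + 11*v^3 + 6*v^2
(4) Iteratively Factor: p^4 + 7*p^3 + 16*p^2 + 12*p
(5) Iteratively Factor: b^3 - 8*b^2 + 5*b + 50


(1) = (h - 5)*(h + 2)
(2) = (q - 4)*(q^2 - 4) = (q - 4)*(q - 2)*(q + 2)
(3) = (v)*(v^4 + 6*v^3 + 11*v^2 + 6*v) = v^2*(v^3 + 6*v^2 + 11*v + 6) = v^2*(v + 3)*(v^2 + 3*v + 2) = v^2*(v + 1)*(v + 3)*(v + 2)
(4) = (p)*(p^3 + 7*p^2 + 16*p + 12) = p*(p + 3)*(p^2 + 4*p + 4) = p*(p + 2)*(p + 3)*(p + 2)
(5) = (b + 2)*(b^2 - 10*b + 25) = (b - 5)*(b + 2)*(b - 5)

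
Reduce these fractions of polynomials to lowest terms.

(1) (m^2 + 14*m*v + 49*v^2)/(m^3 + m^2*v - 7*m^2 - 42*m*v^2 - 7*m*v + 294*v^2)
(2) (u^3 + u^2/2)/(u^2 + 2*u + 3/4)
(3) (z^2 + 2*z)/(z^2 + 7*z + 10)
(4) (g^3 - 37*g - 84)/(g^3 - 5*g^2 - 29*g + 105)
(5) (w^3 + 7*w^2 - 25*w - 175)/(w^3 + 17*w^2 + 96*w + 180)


(1) = (-m - 7*v)/(-m^2 + 6*m*v + 7*m - 42*v)
(2) = 2*u^2/(2*u + 3)
(3) = z/(z + 5)
(4) = (g^2 + 7*g + 12)/(g^2 + 2*g - 15)
(5) = (w^2 + 2*w - 35)/(w^2 + 12*w + 36)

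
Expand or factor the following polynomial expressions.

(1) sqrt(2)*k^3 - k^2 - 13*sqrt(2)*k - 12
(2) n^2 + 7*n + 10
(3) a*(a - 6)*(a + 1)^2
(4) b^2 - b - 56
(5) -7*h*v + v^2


(1) = (k - 3*sqrt(2))*(k + 2*sqrt(2))*(sqrt(2)*k + 1)
(2) = (n + 2)*(n + 5)
(3) = a^4 - 4*a^3 - 11*a^2 - 6*a
(4) = (b - 8)*(b + 7)
(5) = v*(-7*h + v)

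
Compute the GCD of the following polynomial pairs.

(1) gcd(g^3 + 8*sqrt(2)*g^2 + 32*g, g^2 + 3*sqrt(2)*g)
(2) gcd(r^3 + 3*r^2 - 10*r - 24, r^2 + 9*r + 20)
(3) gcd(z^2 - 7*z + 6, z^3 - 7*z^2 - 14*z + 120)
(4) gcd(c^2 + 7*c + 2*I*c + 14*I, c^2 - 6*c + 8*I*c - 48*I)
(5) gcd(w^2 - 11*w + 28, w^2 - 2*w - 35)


(1) = g
(2) = r + 4
(3) = gcd((z - 6)*(z - 1), (z - 6)*(z - 5)*(z + 4)) = z - 6
(4) = 1
(5) = gcd((w - 7)*(w - 4), (w - 7)*(w + 5)) = w - 7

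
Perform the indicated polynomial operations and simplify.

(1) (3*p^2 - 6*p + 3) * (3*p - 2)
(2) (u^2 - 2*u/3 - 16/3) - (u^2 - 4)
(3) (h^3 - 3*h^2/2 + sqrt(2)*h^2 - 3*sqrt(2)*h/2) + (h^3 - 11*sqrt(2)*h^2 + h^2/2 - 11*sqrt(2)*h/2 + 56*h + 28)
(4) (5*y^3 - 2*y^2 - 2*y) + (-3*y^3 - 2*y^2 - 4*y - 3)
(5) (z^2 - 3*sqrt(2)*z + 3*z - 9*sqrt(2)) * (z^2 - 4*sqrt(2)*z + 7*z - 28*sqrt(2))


(1) = 9*p^3 - 24*p^2 + 21*p - 6
(2) = -2*u/3 - 4/3
(3) = 2*h^3 - 10*sqrt(2)*h^2 - h^2 - 7*sqrt(2)*h + 56*h + 28
(4) = 2*y^3 - 4*y^2 - 6*y - 3
(5) = z^4 - 7*sqrt(2)*z^3 + 10*z^3 - 70*sqrt(2)*z^2 + 45*z^2 - 147*sqrt(2)*z + 240*z + 504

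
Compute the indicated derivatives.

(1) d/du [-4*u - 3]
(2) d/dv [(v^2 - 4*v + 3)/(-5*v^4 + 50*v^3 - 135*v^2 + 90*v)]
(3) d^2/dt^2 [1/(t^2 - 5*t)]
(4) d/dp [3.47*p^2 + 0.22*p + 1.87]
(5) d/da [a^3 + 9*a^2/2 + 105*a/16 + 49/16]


(1) = -4
(2) = 2*(v - 3)/(5*v^2*(v^2 - 12*v + 36))
(3) = 2*(-t*(t - 5) + (2*t - 5)^2)/(t^3*(t - 5)^3)
(4) = 6.94*p + 0.22
(5) = 3*a^2 + 9*a + 105/16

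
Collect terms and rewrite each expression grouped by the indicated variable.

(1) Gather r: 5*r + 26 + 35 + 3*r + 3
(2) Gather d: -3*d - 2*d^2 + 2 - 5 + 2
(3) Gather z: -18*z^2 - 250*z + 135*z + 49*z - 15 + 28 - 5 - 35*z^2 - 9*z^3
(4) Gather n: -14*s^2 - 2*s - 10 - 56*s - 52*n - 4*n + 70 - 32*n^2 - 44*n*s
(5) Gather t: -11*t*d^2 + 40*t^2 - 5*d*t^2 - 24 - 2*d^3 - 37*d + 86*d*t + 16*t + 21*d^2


(1) = 8*r + 64
(2) = -2*d^2 - 3*d - 1
(3) = -9*z^3 - 53*z^2 - 66*z + 8
(4) = -32*n^2 + n*(-44*s - 56) - 14*s^2 - 58*s + 60
(5) = -2*d^3 + 21*d^2 - 37*d + t^2*(40 - 5*d) + t*(-11*d^2 + 86*d + 16) - 24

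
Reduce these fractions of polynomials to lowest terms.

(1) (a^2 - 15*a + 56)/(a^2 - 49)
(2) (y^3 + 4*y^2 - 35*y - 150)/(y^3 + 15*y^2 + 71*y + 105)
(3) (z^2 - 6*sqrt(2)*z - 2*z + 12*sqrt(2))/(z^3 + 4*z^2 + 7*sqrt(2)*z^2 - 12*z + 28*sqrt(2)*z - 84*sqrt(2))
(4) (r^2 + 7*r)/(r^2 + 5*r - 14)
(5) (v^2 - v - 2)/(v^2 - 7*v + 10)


(1) = (a - 8)/(a + 7)
(2) = (y^2 - y - 30)/(y^2 + 10*y + 21)
(3) = (z - 6*sqrt(2))/(z^2 + z*(6 + 7*sqrt(2)) + 42*sqrt(2))
(4) = r/(r - 2)
(5) = (v + 1)/(v - 5)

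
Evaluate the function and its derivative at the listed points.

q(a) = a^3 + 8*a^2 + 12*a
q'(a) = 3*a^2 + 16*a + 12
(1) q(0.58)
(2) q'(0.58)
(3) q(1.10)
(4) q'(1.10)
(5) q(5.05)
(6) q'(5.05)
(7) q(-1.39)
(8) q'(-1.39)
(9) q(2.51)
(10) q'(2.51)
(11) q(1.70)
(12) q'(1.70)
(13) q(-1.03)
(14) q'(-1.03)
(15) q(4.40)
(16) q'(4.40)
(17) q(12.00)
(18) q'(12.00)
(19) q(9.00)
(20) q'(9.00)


(1) = 9.85
(2) = 22.29
(3) = 24.21
(4) = 33.23
(5) = 393.41
(6) = 169.31
(7) = -3.91
(8) = -4.44
(9) = 96.33
(10) = 71.06
(11) = 48.43
(12) = 47.87
(13) = -4.97
(14) = -1.30
(15) = 292.86
(16) = 140.48
(17) = 3024.00
(18) = 636.00
(19) = 1485.00
(20) = 399.00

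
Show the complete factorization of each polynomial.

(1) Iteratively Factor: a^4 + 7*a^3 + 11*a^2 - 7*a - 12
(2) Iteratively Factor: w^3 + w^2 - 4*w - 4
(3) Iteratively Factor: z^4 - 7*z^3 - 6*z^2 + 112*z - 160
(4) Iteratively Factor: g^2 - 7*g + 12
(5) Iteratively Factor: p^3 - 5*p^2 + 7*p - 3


(1) = (a - 1)*(a^3 + 8*a^2 + 19*a + 12) = (a - 1)*(a + 3)*(a^2 + 5*a + 4) = (a - 1)*(a + 3)*(a + 4)*(a + 1)
(2) = (w + 1)*(w^2 - 4) = (w + 1)*(w + 2)*(w - 2)
(3) = (z - 2)*(z^3 - 5*z^2 - 16*z + 80) = (z - 5)*(z - 2)*(z^2 - 16) = (z - 5)*(z - 2)*(z + 4)*(z - 4)
(4) = (g - 3)*(g - 4)
(5) = (p - 1)*(p^2 - 4*p + 3) = (p - 1)^2*(p - 3)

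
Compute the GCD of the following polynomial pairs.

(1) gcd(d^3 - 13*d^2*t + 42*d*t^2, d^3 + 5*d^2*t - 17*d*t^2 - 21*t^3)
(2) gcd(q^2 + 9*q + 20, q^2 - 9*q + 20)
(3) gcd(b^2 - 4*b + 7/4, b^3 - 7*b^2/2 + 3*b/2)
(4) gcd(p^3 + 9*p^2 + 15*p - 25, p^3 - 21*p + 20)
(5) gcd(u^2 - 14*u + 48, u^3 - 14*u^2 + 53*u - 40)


(1) = gcd(d*(d - 7*t)*(d - 6*t), (d - 3*t)*(d + t)*(d + 7*t)) = 1
(2) = gcd((q + 4)*(q + 5), (q - 5)*(q - 4)) = 1
(3) = b - 1/2
(4) = p^2 + 4*p - 5
(5) = u - 8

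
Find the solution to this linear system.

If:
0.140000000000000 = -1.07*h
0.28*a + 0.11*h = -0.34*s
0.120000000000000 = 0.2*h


Then:
No Solution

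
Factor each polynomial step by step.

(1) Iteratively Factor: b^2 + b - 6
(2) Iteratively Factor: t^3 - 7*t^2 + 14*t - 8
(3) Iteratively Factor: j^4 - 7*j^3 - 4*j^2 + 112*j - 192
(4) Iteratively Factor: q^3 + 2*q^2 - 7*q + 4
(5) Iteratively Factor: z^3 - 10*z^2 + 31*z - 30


(1) = (b - 2)*(b + 3)
(2) = (t - 4)*(t^2 - 3*t + 2) = (t - 4)*(t - 1)*(t - 2)
(3) = (j - 4)*(j^3 - 3*j^2 - 16*j + 48) = (j - 4)^2*(j^2 + j - 12) = (j - 4)^2*(j - 3)*(j + 4)
(4) = (q - 1)*(q^2 + 3*q - 4) = (q - 1)*(q + 4)*(q - 1)
(5) = (z - 5)*(z^2 - 5*z + 6) = (z - 5)*(z - 2)*(z - 3)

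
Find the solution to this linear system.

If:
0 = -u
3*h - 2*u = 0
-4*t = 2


Then:
h = 0
t = -1/2
u = 0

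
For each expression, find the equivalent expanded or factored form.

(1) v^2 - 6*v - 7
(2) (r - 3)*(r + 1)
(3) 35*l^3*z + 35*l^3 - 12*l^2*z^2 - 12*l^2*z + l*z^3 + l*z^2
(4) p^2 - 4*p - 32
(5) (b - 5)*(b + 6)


(1) = (v - 7)*(v + 1)
(2) = r^2 - 2*r - 3
(3) = (-7*l + z)*(-5*l + z)*(l*z + l)
(4) = (p - 8)*(p + 4)
(5) = b^2 + b - 30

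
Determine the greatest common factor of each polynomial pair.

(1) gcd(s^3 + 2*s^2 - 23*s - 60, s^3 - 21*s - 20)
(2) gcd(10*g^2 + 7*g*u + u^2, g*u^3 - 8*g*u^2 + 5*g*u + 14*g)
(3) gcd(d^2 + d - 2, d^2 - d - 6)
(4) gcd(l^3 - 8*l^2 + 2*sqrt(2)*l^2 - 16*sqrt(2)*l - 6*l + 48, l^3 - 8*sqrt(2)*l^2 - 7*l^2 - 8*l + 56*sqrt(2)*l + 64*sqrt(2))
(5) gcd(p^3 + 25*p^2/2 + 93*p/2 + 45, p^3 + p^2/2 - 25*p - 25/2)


(1) = gcd((s - 5)*(s + 3)*(s + 4), (s - 5)*(s + 1)*(s + 4)) = s^2 - s - 20
(2) = gcd((2*g + u)*(5*g + u), (u - 7)*(u - 2)*(g*u + g)) = 1
(3) = d + 2
(4) = l - 8
(5) = gcd((p + 3/2)*(p + 5)*(p + 6), (p - 5)*(p + 1/2)*(p + 5)) = p + 5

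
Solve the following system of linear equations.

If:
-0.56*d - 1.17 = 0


Then:
d = -2.09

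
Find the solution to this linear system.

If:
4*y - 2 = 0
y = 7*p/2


Then:
p = 1/7
y = 1/2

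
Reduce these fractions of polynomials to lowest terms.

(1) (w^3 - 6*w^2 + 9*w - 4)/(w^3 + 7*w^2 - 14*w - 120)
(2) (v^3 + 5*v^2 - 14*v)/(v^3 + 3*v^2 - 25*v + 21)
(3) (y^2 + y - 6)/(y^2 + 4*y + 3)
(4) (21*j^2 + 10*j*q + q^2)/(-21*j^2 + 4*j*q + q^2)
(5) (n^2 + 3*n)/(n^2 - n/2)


(1) = (w^2 - 2*w + 1)/(w^2 + 11*w + 30)
(2) = (v^2 - 2*v)/(v^2 - 4*v + 3)
(3) = (y - 2)/(y + 1)
(4) = (3*j + q)/(-3*j + q)
(5) = (2*n + 6)/(2*n - 1)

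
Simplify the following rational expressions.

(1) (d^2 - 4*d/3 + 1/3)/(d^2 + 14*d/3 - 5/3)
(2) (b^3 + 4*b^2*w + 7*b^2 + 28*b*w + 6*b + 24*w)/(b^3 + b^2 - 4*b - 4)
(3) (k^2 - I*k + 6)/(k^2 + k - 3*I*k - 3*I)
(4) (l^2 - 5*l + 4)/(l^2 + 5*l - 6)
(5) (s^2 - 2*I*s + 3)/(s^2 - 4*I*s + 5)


(1) = (d - 1)/(d + 5)
(2) = (b^2 + 4*b*w + 6*b + 24*w)/(b^2 - 4)
(3) = (k + 2*I)/(k + 1)
(4) = (l - 4)/(l + 6)
(5) = (s - 3*I)/(s - 5*I)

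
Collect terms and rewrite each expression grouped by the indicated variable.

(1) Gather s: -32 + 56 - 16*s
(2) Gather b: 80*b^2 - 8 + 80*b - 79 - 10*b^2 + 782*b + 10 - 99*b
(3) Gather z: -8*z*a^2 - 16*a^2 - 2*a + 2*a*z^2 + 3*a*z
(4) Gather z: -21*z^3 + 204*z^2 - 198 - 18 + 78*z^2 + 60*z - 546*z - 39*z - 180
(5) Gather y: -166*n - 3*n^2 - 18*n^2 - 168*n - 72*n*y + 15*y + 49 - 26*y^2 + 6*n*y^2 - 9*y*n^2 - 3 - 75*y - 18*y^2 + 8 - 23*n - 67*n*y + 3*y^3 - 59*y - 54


(1) = 24 - 16*s
(2) = 70*b^2 + 763*b - 77
(3) = -16*a^2 + 2*a*z^2 - 2*a + z*(-8*a^2 + 3*a)
(4) = -21*z^3 + 282*z^2 - 525*z - 396
(5) = -21*n^2 - 357*n + 3*y^3 + y^2*(6*n - 44) + y*(-9*n^2 - 139*n - 119)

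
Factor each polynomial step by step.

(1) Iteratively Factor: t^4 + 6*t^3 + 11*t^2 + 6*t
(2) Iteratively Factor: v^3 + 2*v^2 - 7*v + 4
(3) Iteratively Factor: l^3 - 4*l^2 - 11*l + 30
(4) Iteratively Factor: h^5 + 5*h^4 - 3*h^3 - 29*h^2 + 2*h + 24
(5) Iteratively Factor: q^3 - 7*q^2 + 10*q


(1) = (t)*(t^3 + 6*t^2 + 11*t + 6) = t*(t + 1)*(t^2 + 5*t + 6) = t*(t + 1)*(t + 2)*(t + 3)
(2) = (v - 1)*(v^2 + 3*v - 4) = (v - 1)^2*(v + 4)
(3) = (l - 2)*(l^2 - 2*l - 15) = (l - 5)*(l - 2)*(l + 3)
(4) = (h - 2)*(h^4 + 7*h^3 + 11*h^2 - 7*h - 12) = (h - 2)*(h + 3)*(h^3 + 4*h^2 - h - 4) = (h - 2)*(h + 3)*(h + 4)*(h^2 - 1) = (h - 2)*(h - 1)*(h + 3)*(h + 4)*(h + 1)
(5) = (q)*(q^2 - 7*q + 10) = q*(q - 5)*(q - 2)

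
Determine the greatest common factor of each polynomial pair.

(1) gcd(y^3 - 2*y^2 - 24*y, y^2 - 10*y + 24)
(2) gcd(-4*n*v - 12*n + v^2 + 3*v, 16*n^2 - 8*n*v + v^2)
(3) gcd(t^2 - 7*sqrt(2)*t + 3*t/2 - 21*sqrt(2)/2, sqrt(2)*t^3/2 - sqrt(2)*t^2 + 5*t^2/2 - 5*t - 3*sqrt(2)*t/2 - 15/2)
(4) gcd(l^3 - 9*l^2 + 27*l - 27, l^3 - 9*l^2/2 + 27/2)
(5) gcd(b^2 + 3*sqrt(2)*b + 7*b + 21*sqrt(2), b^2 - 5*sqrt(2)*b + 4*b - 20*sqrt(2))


(1) = y - 6
(2) = -4*n + v
(3) = 1
(4) = l^2 - 6*l + 9
(5) = 1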